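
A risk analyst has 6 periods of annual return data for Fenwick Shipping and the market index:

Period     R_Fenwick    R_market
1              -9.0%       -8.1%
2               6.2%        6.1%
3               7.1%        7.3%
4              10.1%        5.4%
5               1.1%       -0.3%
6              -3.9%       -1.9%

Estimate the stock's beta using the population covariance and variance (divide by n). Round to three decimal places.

1.174

Mean R_i = (-9.0 + 6.2 + 7.1 + 10.1 + 1.1 − 3.9) / 6 = 1.9333%
Mean R_m = (-8.1 + 6.1 + 7.3 + 5.4 − 0.3 − 1.9) / 6 = 1.4167%
Σ(R_i − R̄_i)(R_m − R̄_m) = 207.7367  ⇒  Cov = 207.7367 / 6 = 34.6228
Σ(R_m − R̄_m)² = 176.9283  ⇒  Var(R_m) = 176.9283 / 6 = 29.4881
β = Cov / Var(R_m) = 34.6228 / 29.4881 = 1.1741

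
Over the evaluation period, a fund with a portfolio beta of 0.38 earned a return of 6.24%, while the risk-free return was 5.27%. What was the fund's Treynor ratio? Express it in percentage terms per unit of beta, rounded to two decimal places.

2.55%

Treynor = (R_P − R_f) / β_P = (6.24% − 5.27%) / 0.3800 = 0.97% / 0.3800 = 2.55%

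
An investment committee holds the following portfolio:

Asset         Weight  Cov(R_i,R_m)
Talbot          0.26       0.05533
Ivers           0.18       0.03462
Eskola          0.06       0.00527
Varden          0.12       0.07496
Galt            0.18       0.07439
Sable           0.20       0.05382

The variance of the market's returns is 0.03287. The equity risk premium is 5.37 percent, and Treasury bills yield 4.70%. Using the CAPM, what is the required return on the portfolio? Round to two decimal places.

β_Talbot = 0.05533 / 0.03287 = 1.6833
β_Ivers = 0.03462 / 0.03287 = 1.0532
β_Eskola = 0.00527 / 0.03287 = 0.1603
β_Varden = 0.07496 / 0.03287 = 2.2805
β_Galt = 0.07439 / 0.03287 = 2.2632
β_Sable = 0.05382 / 0.03287 = 1.6374
β_P = Σ w_i β_i = 0.26×1.6833 + 0.18×1.0532 + 0.06×0.1603 + 0.12×2.2805 + 0.18×2.2632 + 0.20×1.6374 = 1.6454
E(R_P) = R_f + β_P × MRP = 4.70% + 1.6454 × 5.37% = 13.54%

13.54%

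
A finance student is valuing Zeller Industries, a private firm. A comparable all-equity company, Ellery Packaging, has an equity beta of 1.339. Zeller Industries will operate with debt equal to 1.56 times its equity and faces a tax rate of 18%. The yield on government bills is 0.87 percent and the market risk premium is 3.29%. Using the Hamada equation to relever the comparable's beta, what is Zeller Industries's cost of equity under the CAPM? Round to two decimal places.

β_L = β_U × [1 + (1 − t)(D/E)] = 1.339 × [1 + (1 − 0.18) × 1.56]
    = 1.339 × [1 + 0.82 × 1.56] = 1.339 × 2.2792 = 3.0518
E(R) = R_f + β_L × MRP = 0.87% + 3.0518 × 3.29% = 10.91%

10.91%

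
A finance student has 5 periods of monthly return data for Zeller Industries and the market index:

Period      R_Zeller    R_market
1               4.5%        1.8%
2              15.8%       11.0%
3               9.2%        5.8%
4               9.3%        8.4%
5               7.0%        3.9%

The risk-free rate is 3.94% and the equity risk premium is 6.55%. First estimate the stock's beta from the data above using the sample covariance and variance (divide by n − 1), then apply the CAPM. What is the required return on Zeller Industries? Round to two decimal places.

11.11%

Mean R_i = (4.5 + 15.8 + 9.2 + 9.3 + 7.0) / 5 = 9.1600%
Mean R_m = (1.8 + 11.0 + 5.8 + 8.4 + 3.9) / 5 = 6.1800%
Σ(R_i − R̄_i)(R_m − R̄_m) = 57.6360  ⇒  Cov = 57.6360 / 4 = 14.4090
Σ(R_m − R̄_m)² = 52.6880  ⇒  Var(R_m) = 52.6880 / 4 = 13.1720
β = Cov / Var(R_m) = 14.4090 / 13.1720 = 1.0939
E(R) = R_f + β × MRP = 3.94% + 1.0939 × 6.55% = 11.11%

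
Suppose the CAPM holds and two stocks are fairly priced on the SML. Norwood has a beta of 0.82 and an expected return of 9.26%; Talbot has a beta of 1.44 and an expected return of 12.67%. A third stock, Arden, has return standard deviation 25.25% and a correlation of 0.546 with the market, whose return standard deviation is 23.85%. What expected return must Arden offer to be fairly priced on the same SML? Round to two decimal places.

MRP = (12.67% − 9.26%) / (1.44 − 0.82) = 5.5000%
R_f = 9.26% − 0.82 × 5.5000% = 4.7500%
β_Arden = ρ·σ_i/σ_m = 0.546 × 25.25 / 23.85 = 0.5781
E(R_Arden) = R_f + β × MRP = 4.7500% + 0.5781 × 5.5000% = 7.93%

7.93%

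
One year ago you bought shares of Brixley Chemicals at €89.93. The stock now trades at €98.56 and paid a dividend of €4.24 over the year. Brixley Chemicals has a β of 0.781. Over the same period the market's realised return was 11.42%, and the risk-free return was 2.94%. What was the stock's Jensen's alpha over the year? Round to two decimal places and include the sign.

Realised HPR = (P1 + D1 − P0) / P0 = (98.56 + 4.24 − 89.93) / 89.93 = 12.87 / 89.93 = 14.3111%
MRP = 11.42% − 2.94% = 8.48%
CAPM required = R_f + β·MRP = 2.94% + 0.781 × 8.48% = 9.56288%
α = realised − required = 14.3111% − 9.56288% = +4.75%

+4.75%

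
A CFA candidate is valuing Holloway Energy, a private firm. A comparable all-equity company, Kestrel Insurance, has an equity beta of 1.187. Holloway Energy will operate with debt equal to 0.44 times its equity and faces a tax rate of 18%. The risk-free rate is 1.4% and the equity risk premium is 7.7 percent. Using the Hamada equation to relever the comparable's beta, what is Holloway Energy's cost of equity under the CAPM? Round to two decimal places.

13.84%

β_L = β_U × [1 + (1 − t)(D/E)] = 1.187 × [1 + (1 − 0.18) × 0.44]
    = 1.187 × [1 + 0.82 × 0.44] = 1.187 × 1.3608 = 1.6153
E(R) = R_f + β_L × MRP = 1.4% + 1.6153 × 7.7% = 13.84%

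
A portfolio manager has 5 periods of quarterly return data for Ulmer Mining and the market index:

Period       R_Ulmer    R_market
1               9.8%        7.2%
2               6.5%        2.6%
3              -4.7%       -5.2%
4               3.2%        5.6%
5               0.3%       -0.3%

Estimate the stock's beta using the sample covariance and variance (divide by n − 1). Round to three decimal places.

1.024

Mean R_i = (9.8 + 6.5 − 4.7 + 3.2 + 0.3) / 5 = 3.0200%
Mean R_m = (7.2 + 2.6 − 5.2 + 5.6 − 0.3) / 5 = 1.9800%
Σ(R_i − R̄_i)(R_m − R̄_m) = 99.8320  ⇒  Cov = 99.8320 / 4 = 24.9580
Σ(R_m − R̄_m)² = 97.4880  ⇒  Var(R_m) = 97.4880 / 4 = 24.3720
β = Cov / Var(R_m) = 24.9580 / 24.3720 = 1.0240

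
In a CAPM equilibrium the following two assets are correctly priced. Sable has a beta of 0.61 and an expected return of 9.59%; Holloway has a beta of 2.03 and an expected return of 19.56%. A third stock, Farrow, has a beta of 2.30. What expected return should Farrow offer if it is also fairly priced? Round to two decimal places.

MRP (SML slope) = (19.56% − 9.59%) / (2.03 − 0.61) = 9.97% / 1.42 = 7.0211%
R_f (intercept) = 9.59% − 0.61 × 7.0211% = 5.3071%
E(R_Farrow) = R_f + β × MRP = 5.3071% + 2.30 × 7.0211% = 21.46%

21.46%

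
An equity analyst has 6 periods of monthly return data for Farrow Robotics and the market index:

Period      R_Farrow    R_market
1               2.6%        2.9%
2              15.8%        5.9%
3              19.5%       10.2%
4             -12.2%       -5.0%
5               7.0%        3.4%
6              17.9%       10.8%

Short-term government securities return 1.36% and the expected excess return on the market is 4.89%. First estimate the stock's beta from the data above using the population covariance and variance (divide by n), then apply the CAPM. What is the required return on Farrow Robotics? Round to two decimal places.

11.26%

Mean R_i = (2.6 + 15.8 + 19.5 − 12.2 + 7.0 + 17.9) / 6 = 8.4333%
Mean R_m = (2.9 + 5.9 + 10.2 − 5.0 + 3.4 + 10.8) / 6 = 4.7000%
Σ(R_i − R̄_i)(R_m − R̄_m) = 339.9600  ⇒  Cov = 339.9600 / 6 = 56.6600
Σ(R_m − R̄_m)² = 167.9200  ⇒  Var(R_m) = 167.9200 / 6 = 27.9867
β = Cov / Var(R_m) = 56.6600 / 27.9867 = 2.0245
E(R) = R_f + β × MRP = 1.36% + 2.0245 × 4.89% = 11.26%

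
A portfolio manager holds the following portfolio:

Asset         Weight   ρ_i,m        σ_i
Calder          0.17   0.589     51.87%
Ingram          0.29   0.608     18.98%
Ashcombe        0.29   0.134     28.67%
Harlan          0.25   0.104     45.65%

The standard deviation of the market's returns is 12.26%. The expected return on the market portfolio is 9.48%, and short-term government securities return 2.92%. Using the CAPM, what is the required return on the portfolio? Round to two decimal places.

β_Calder = 0.589 × 51.87% / 12.26% = 2.4920
β_Ingram = 0.608 × 18.98% / 12.26% = 0.9413
β_Ashcombe = 0.134 × 28.67% / 12.26% = 0.3134
β_Harlan = 0.104 × 45.65% / 12.26% = 0.3872
β_P = Σ w_i β_i = 0.17×2.4920 + 0.29×0.9413 + 0.29×0.3134 + 0.25×0.3872 = 0.8843
MRP = 9.48% − 2.92% = 6.56%
E(R_P) = R_f + β_P × MRP = 2.92% + 0.8843 × 6.56% = 8.72%

8.72%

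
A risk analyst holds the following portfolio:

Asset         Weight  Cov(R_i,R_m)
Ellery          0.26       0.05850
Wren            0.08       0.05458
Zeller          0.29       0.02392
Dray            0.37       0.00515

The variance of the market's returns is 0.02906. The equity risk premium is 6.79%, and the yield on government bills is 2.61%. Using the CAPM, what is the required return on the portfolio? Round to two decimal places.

9.25%

β_Ellery = 0.05850 / 0.02906 = 2.0131
β_Wren = 0.05458 / 0.02906 = 1.8782
β_Zeller = 0.02392 / 0.02906 = 0.8231
β_Dray = 0.00515 / 0.02906 = 0.1772
β_P = Σ w_i β_i = 0.26×2.0131 + 0.08×1.8782 + 0.29×0.8231 + 0.37×0.1772 = 0.9779
E(R_P) = R_f + β_P × MRP = 2.61% + 0.9779 × 6.79% = 9.25%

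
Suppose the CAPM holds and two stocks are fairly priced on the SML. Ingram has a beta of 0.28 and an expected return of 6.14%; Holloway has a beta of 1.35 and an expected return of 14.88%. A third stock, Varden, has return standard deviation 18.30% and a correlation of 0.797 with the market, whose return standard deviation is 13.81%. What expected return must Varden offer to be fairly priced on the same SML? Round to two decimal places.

MRP = (14.88% − 6.14%) / (1.35 − 0.28) = 8.1682%
R_f = 6.14% − 0.28 × 8.1682% = 3.8529%
β_Varden = ρ·σ_i/σ_m = 0.797 × 18.30 / 13.81 = 1.0561
E(R_Varden) = R_f + β × MRP = 3.8529% + 1.0561 × 8.1682% = 12.48%

12.48%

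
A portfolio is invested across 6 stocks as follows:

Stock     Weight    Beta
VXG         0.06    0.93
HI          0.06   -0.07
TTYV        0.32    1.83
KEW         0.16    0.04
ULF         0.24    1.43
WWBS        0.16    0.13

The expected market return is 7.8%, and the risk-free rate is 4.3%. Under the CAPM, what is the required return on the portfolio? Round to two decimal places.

7.83%

β_P = Σ w_i β_i = 0.06×0.93 + 0.06×-0.07 + 0.32×1.83 + 0.16×0.04 + 0.24×1.43 + 0.16×0.13 = 1.0076
MRP = 7.8% − 4.3% = 3.50%
E(R_P) = R_f + β_P × MRP = 4.3% + 1.0076 × 3.5% = 7.83%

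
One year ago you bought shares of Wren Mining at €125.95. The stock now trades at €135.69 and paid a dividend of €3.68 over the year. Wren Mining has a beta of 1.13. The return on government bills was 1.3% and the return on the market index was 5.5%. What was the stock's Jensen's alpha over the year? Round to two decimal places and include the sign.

+4.61%

Realised HPR = (P1 + D1 − P0) / P0 = (135.69 + 3.68 − 125.95) / 125.95 = 13.42 / 125.95 = 10.6550%
MRP = 5.5% − 1.3% = 4.20%
CAPM required = R_f + β·MRP = 1.3% + 1.13 × 4.2% = 6.0460%
α = realised − required = 10.6550% − 6.0460% = +4.61%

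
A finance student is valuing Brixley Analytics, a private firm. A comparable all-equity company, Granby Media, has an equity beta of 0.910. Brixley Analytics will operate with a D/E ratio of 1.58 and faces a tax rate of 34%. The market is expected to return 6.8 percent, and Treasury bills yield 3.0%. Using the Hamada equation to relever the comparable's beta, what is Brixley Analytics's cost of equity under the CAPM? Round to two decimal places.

10.06%

β_L = β_U × [1 + (1 − t)(D/E)] = 0.910 × [1 + (1 − 0.34) × 1.58]
    = 0.910 × [1 + 0.66 × 1.58] = 0.910 × 2.0428 = 1.8589
MRP = 6.8% − 3.0% = 3.80%
E(R) = R_f + β_L × MRP = 3.0% + 1.8589 × 3.8% = 10.06%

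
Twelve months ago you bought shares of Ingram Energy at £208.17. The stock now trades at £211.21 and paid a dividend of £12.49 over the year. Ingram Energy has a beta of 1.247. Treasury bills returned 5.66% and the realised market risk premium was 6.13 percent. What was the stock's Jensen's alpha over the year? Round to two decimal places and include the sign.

Realised HPR = (P1 + D1 − P0) / P0 = (211.21 + 12.49 − 208.17) / 208.17 = 15.53 / 208.17 = 7.4602%
CAPM required = R_f + β·MRP = 5.66% + 1.247 × 6.13% = 13.30411%
α = realised − required = 7.4602% − 13.30411% = -5.84%

-5.84%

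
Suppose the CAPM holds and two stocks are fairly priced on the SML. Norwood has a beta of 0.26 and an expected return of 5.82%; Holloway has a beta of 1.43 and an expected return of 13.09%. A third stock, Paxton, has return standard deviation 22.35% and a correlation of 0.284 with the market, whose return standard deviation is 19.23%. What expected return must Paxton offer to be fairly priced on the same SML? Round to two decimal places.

MRP = (13.09% − 5.82%) / (1.43 − 0.26) = 6.2137%
R_f = 5.82% − 0.26 × 6.2137% = 4.2044%
β_Paxton = ρ·σ_i/σ_m = 0.284 × 22.35 / 19.23 = 0.3301
E(R_Paxton) = R_f + β × MRP = 4.2044% + 0.3301 × 6.2137% = 6.26%

6.26%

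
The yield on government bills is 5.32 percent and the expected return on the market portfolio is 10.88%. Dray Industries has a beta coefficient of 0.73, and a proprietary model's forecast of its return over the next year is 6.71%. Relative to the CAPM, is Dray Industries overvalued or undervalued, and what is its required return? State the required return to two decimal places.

Overvalued; required return 9.38%

MRP = 10.88% − 5.32% = 5.56%
Required return = R_f + β·MRP = 5.32% + 0.73 × 5.56% = 9.38%
Forecast 6.71% < required 9.38% → the stock plots below the SML → overvalued.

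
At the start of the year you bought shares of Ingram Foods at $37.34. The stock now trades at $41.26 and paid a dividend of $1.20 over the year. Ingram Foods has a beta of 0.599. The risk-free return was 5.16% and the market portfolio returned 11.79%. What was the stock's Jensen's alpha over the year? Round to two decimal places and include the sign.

Realised HPR = (P1 + D1 − P0) / P0 = (41.26 + 1.20 − 37.34) / 37.34 = 5.12 / 37.34 = 13.7118%
MRP = 11.79% − 5.16% = 6.63%
CAPM required = R_f + β·MRP = 5.16% + 0.599 × 6.63% = 9.13137%
α = realised − required = 13.7118% − 9.13137% = +4.58%

+4.58%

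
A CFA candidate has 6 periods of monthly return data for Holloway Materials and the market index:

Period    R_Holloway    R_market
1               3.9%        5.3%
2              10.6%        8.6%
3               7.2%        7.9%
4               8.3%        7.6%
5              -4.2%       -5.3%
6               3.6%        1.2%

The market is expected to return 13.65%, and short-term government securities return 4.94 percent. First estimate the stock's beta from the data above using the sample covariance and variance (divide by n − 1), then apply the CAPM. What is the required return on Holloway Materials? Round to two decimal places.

Mean R_i = (3.9 + 10.6 + 7.2 + 8.3 − 4.2 + 3.6) / 6 = 4.9000%
Mean R_m = (5.3 + 8.6 + 7.9 + 7.6 − 5.3 + 1.2) / 6 = 4.2167%
Σ(R_i − R̄_i)(R_m − R̄_m) = 134.4000  ⇒  Cov = 134.4000 / 5 = 26.8800
Σ(R_m − R̄_m)² = 145.0683  ⇒  Var(R_m) = 145.0683 / 5 = 29.0137
β = Cov / Var(R_m) = 26.8800 / 29.0137 = 0.9265
MRP = 13.65% − 4.94% = 8.71%
E(R) = R_f + β × MRP = 4.94% + 0.9265 × 8.71% = 13.01%

13.01%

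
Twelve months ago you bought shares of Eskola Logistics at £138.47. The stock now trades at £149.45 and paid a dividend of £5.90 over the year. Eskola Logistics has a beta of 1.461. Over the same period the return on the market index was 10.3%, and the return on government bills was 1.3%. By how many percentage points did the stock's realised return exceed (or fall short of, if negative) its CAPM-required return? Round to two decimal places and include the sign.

Realised HPR = (P1 + D1 − P0) / P0 = (149.45 + 5.90 − 138.47) / 138.47 = 16.88 / 138.47 = 12.1904%
MRP = 10.3% − 1.3% = 9.00%
CAPM required = R_f + β·MRP = 1.3% + 1.461 × 9.0% = 14.4490%
α = realised − required = 12.1904% − 14.4490% = -2.26%

-2.26%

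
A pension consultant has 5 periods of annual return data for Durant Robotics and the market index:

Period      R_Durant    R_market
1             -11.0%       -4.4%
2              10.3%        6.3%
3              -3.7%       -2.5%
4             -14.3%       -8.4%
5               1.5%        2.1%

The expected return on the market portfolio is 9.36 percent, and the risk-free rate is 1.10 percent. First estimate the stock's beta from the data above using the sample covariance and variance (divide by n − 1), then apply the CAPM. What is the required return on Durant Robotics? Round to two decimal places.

Mean R_i = (-11.0 + 10.3 − 3.7 − 14.3 + 1.5) / 5 = -3.4400%
Mean R_m = (-4.4 + 6.3 − 2.5 − 8.4 + 2.1) / 5 = -1.3800%
Σ(R_i − R̄_i)(R_m − R̄_m) = 222.0740  ⇒  Cov = 222.0740 / 4 = 55.5185
Σ(R_m − R̄_m)² = 130.7480  ⇒  Var(R_m) = 130.7480 / 4 = 32.6870
β = Cov / Var(R_m) = 55.5185 / 32.6870 = 1.6985
MRP = 9.36% − 1.10% = 8.26%
E(R) = R_f + β × MRP = 1.10% + 1.6985 × 8.26% = 15.13%

15.13%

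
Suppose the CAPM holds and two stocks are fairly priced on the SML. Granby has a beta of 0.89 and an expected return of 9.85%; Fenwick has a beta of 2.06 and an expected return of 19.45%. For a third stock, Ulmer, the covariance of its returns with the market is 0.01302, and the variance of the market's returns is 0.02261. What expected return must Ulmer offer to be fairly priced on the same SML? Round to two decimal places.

MRP = (19.45% − 9.85%) / (2.06 − 0.89) = 8.2051%
R_f = 9.85% − 0.89 × 8.2051% = 2.5475%
β_Ulmer = Cov / Var(R_m) = 0.01302 / 0.02261 = 0.5759
E(R_Ulmer) = R_f + β × MRP = 2.5475% + 0.5759 × 8.2051% = 7.27%

7.27%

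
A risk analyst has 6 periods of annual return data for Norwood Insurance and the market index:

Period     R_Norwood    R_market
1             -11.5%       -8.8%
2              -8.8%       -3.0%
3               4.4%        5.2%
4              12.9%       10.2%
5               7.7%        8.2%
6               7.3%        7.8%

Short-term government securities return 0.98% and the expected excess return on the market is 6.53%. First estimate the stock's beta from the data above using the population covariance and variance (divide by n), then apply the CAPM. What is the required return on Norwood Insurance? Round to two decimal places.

9.40%

Mean R_i = (-11.5 − 8.8 + 4.4 + 12.9 + 7.7 + 7.3) / 6 = 2.0000%
Mean R_m = (-8.8 − 3.0 + 5.2 + 10.2 + 8.2 + 7.8) / 6 = 3.2667%
Σ(R_i − R̄_i)(R_m − R̄_m) = 362.9400  ⇒  Cov = 362.9400 / 6 = 60.4900
Σ(R_m − R̄_m)² = 281.5733  ⇒  Var(R_m) = 281.5733 / 6 = 46.9289
β = Cov / Var(R_m) = 60.4900 / 46.9289 = 1.2890
E(R) = R_f + β × MRP = 0.98% + 1.2890 × 6.53% = 9.40%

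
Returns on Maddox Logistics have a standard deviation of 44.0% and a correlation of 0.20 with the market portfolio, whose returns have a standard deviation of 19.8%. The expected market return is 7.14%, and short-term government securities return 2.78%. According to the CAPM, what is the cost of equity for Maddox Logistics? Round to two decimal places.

β = ρ × σ_i / σ_m = 0.20 × 44.0% / 19.8% = 0.4444
MRP = 7.14% − 2.78% = 4.36%
E(R) = 2.78% + 0.4444 × 4.36% = 4.72%

4.72%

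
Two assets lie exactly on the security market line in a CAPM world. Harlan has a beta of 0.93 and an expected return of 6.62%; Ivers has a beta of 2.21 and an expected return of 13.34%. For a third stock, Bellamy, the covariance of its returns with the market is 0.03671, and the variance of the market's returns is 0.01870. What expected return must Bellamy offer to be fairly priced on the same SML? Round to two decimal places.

12.04%

MRP = (13.34% − 6.62%) / (2.21 − 0.93) = 5.2500%
R_f = 6.62% − 0.93 × 5.2500% = 1.7375%
β_Bellamy = Cov / Var(R_m) = 0.03671 / 0.01870 = 1.9631
E(R_Bellamy) = R_f + β × MRP = 1.7375% + 1.9631 × 5.2500% = 12.04%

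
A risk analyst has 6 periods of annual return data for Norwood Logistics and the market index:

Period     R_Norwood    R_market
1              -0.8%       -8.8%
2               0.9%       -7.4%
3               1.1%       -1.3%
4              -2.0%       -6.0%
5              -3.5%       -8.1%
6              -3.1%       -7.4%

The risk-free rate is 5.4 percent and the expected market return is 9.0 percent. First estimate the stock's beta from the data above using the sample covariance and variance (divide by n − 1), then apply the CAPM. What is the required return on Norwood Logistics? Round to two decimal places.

Mean R_i = (-0.8 + 0.9 + 1.1 − 2.0 − 3.5 − 3.1) / 6 = -1.2333%
Mean R_m = (-8.8 − 7.4 − 1.3 − 6.0 − 8.1 − 7.4) / 6 = -6.5000%
Σ(R_i − R̄_i)(R_m − R̄_m) = 14.1400  ⇒  Cov = 14.1400 / 5 = 2.8280
Σ(R_m − R̄_m)² = 36.7600  ⇒  Var(R_m) = 36.7600 / 5 = 7.3520
β = Cov / Var(R_m) = 2.8280 / 7.3520 = 0.3847
MRP = 9.0% − 5.4% = 3.60%
E(R) = R_f + β × MRP = 5.4% + 0.3847 × 3.6% = 6.78%

6.78%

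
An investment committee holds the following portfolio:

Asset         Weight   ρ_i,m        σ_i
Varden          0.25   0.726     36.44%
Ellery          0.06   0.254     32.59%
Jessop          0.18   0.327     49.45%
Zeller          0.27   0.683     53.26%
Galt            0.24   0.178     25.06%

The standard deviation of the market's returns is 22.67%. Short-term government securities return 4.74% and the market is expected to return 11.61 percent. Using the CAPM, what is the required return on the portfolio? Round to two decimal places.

β_Varden = 0.726 × 36.44% / 22.67% = 1.1670
β_Ellery = 0.254 × 32.59% / 22.67% = 0.3651
β_Jessop = 0.327 × 49.45% / 22.67% = 0.7133
β_Zeller = 0.683 × 53.26% / 22.67% = 1.6046
β_Galt = 0.178 × 25.06% / 22.67% = 0.1968
β_P = Σ w_i β_i = 0.25×1.1670 + 0.06×0.3651 + 0.18×0.7133 + 0.27×1.6046 + 0.24×0.1968 = 0.9225
MRP = 11.61% − 4.74% = 6.87%
E(R_P) = R_f + β_P × MRP = 4.74% + 0.9225 × 6.87% = 11.08%

11.08%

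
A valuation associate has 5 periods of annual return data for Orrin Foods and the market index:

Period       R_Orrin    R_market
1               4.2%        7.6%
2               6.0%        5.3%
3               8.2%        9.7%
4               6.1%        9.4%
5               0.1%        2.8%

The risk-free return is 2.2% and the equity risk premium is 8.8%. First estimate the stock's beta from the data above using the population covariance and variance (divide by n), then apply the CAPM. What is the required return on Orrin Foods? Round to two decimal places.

Mean R_i = (4.2 + 6.0 + 8.2 + 6.1 + 0.1) / 5 = 4.9200%
Mean R_m = (7.6 + 5.3 + 9.7 + 9.4 + 2.8) / 5 = 6.9600%
Σ(R_i − R̄_i)(R_m − R̄_m) = 29.6640  ⇒  Cov = 29.6640 / 5 = 5.9328
Σ(R_m − R̄_m)² = 33.9320  ⇒  Var(R_m) = 33.9320 / 5 = 6.7864
β = Cov / Var(R_m) = 5.9328 / 6.7864 = 0.8742
E(R) = R_f + β × MRP = 2.2% + 0.8742 × 8.8% = 9.89%

9.89%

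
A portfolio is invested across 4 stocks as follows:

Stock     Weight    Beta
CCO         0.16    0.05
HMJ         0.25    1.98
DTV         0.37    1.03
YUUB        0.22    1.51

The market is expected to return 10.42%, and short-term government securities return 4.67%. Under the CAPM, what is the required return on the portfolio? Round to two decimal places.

β_P = Σ w_i β_i = 0.16×0.05 + 0.25×1.98 + 0.37×1.03 + 0.22×1.51 = 1.2163
MRP = 10.42% − 4.67% = 5.75%
E(R_P) = R_f + β_P × MRP = 4.67% + 1.2163 × 5.75% = 11.66%

11.66%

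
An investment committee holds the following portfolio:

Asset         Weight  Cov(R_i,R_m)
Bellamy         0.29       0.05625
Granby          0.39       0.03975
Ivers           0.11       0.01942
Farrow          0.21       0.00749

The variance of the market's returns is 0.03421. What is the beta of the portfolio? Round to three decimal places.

β_Bellamy = 0.05625 / 0.03421 = 1.6443
β_Granby = 0.03975 / 0.03421 = 1.1619
β_Ivers = 0.01942 / 0.03421 = 0.5677
β_Farrow = 0.00749 / 0.03421 = 0.2189
β_P = Σ w_i β_i = 0.29×1.6443 + 0.39×1.1619 + 0.11×0.5677 + 0.21×0.2189 = 1.0384

1.038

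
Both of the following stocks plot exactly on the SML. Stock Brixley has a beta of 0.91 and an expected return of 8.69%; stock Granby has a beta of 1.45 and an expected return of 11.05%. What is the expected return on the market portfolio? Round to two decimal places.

Both satisfy E(R) = R_f + β·MRP, so the slope of the SML is
MRP = (11.05% − 8.69%) / (1.45 − 0.91) = 2.36% / 0.54 = 4.3704%
R_f = E(R_Brixley) − β_Brixley·MRP = 8.69% − 0.91 × 4.3704% = 4.7129%
E(R_m) = R_f + MRP = 4.7129% + 4.3704% = 9.08%

9.08%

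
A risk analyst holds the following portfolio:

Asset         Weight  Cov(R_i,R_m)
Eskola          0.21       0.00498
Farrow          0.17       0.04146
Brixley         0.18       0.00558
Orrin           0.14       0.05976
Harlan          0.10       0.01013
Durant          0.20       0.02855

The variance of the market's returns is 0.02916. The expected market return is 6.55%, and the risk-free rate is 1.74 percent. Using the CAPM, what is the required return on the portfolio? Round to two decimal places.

β_Eskola = 0.00498 / 0.02916 = 0.1708
β_Farrow = 0.04146 / 0.02916 = 1.4218
β_Brixley = 0.00558 / 0.02916 = 0.1914
β_Orrin = 0.05976 / 0.02916 = 2.0494
β_Harlan = 0.01013 / 0.02916 = 0.3474
β_Durant = 0.02855 / 0.02916 = 0.9791
β_P = Σ w_i β_i = 0.21×0.1708 + 0.17×1.4218 + 0.18×0.1914 + 0.14×2.0494 + 0.10×0.3474 + 0.20×0.9791 = 0.8295
MRP = 6.55% − 1.74% = 4.81%
E(R_P) = R_f + β_P × MRP = 1.74% + 0.8295 × 4.81% = 5.73%

5.73%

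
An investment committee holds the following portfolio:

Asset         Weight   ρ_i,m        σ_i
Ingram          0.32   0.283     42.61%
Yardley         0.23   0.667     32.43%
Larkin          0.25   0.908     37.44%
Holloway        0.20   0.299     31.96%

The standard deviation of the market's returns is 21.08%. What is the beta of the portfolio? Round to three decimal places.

0.913

β_Ingram = 0.283 × 42.61% / 21.08% = 0.5720
β_Yardley = 0.667 × 32.43% / 21.08% = 1.0261
β_Larkin = 0.908 × 37.44% / 21.08% = 1.6127
β_Holloway = 0.299 × 31.96% / 21.08% = 0.4533
β_P = Σ w_i β_i = 0.32×0.5720 + 0.23×1.0261 + 0.25×1.6127 + 0.20×0.4533 = 0.9129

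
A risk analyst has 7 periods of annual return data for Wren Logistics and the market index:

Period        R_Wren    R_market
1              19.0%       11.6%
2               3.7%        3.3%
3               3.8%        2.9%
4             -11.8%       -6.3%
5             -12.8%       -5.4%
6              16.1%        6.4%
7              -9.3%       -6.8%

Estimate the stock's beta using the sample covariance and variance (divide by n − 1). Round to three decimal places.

Mean R_i = (19.0 + 3.7 + 3.8 − 11.8 − 12.8 + 16.1 − 9.3) / 7 = 1.2429%
Mean R_m = (11.6 + 3.3 + 2.9 − 6.3 − 5.4 + 6.4 − 6.8) / 7 = 0.8143%
Σ(R_i − R̄_i)(R_m − R̄_m) = 546.2857  ⇒  Cov = 546.2857 / 6 = 91.0476
Σ(R_m − R̄_m)² = 305.2686  ⇒  Var(R_m) = 305.2686 / 6 = 50.8781
β = Cov / Var(R_m) = 91.0476 / 50.8781 = 1.7895

1.790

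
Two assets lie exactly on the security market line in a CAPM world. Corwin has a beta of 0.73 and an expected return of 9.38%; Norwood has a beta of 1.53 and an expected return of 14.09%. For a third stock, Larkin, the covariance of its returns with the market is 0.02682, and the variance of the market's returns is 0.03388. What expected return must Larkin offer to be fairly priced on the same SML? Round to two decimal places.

9.74%

MRP = (14.09% − 9.38%) / (1.53 − 0.73) = 5.8875%
R_f = 9.38% − 0.73 × 5.8875% = 5.0821%
β_Larkin = Cov / Var(R_m) = 0.02682 / 0.03388 = 0.7916
E(R_Larkin) = R_f + β × MRP = 5.0821% + 0.7916 × 5.8875% = 9.74%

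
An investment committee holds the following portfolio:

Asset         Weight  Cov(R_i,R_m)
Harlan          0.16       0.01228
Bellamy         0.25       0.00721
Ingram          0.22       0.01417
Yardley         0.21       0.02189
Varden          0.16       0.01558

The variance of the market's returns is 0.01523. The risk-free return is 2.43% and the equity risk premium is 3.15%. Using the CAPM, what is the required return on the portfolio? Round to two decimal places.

β_Harlan = 0.01228 / 0.01523 = 0.8063
β_Bellamy = 0.00721 / 0.01523 = 0.4734
β_Ingram = 0.01417 / 0.01523 = 0.9304
β_Yardley = 0.02189 / 0.01523 = 1.4373
β_Varden = 0.01558 / 0.01523 = 1.0230
β_P = Σ w_i β_i = 0.16×0.8063 + 0.25×0.4734 + 0.22×0.9304 + 0.21×1.4373 + 0.16×1.0230 = 0.9176
E(R_P) = R_f + β_P × MRP = 2.43% + 0.9176 × 3.15% = 5.32%

5.32%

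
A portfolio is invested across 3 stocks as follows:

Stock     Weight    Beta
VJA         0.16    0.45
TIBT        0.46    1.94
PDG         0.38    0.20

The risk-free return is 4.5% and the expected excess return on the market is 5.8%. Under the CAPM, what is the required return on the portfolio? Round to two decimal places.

10.53%

β_P = Σ w_i β_i = 0.16×0.45 + 0.46×1.94 + 0.38×0.20 = 1.0404
E(R_P) = R_f + β_P × MRP = 4.5% + 1.0404 × 5.8% = 10.53%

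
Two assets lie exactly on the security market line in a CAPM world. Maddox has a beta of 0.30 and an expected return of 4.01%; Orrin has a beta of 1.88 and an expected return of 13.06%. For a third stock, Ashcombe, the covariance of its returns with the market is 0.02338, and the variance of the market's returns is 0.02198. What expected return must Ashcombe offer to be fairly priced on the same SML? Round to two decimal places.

8.38%

MRP = (13.06% − 4.01%) / (1.88 − 0.30) = 5.7278%
R_f = 4.01% − 0.30 × 5.7278% = 2.2917%
β_Ashcombe = Cov / Var(R_m) = 0.02338 / 0.02198 = 1.0637
E(R_Ashcombe) = R_f + β × MRP = 2.2917% + 1.0637 × 5.7278% = 8.38%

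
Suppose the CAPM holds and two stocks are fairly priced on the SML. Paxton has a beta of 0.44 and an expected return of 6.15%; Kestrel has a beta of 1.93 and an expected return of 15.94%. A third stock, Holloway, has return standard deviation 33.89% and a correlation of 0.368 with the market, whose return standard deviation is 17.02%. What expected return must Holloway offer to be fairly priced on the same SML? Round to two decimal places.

8.07%

MRP = (15.94% − 6.15%) / (1.93 − 0.44) = 6.5705%
R_f = 6.15% − 0.44 × 6.5705% = 3.2590%
β_Holloway = ρ·σ_i/σ_m = 0.368 × 33.89 / 17.02 = 0.7328
E(R_Holloway) = R_f + β × MRP = 3.2590% + 0.7328 × 6.5705% = 8.07%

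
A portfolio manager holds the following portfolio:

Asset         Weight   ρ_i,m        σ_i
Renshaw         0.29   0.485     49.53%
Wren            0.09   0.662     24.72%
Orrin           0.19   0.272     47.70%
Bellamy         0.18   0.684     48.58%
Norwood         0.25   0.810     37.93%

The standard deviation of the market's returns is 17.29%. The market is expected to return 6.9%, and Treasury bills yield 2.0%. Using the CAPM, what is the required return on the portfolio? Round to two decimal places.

β_Renshaw = 0.485 × 49.53% / 17.29% = 1.3894
β_Wren = 0.662 × 24.72% / 17.29% = 0.9465
β_Orrin = 0.272 × 47.70% / 17.29% = 0.7504
β_Bellamy = 0.684 × 48.58% / 17.29% = 1.9218
β_Norwood = 0.810 × 37.93% / 17.29% = 1.7769
β_P = Σ w_i β_i = 0.29×1.3894 + 0.09×0.9465 + 0.19×0.7504 + 0.18×1.9218 + 0.25×1.7769 = 1.4208
MRP = 6.9% − 2.0% = 4.90%
E(R_P) = R_f + β_P × MRP = 2.0% + 1.4208 × 4.9% = 8.96%

8.96%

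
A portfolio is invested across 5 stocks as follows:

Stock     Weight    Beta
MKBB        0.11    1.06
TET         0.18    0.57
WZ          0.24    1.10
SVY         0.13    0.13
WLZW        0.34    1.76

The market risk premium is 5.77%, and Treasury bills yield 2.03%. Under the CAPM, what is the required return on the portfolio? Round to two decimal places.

β_P = Σ w_i β_i = 0.11×1.06 + 0.18×0.57 + 0.24×1.10 + 0.13×0.13 + 0.34×1.76 = 1.0985
E(R_P) = R_f + β_P × MRP = 2.03% + 1.0985 × 5.77% = 8.37%

8.37%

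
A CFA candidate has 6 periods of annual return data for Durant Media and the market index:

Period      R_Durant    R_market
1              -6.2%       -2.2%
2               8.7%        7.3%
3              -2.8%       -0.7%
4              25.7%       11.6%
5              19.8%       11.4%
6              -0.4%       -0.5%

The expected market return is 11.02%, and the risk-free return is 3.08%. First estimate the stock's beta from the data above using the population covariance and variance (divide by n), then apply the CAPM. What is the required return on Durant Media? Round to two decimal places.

18.83%

Mean R_i = (-6.2 + 8.7 − 2.8 + 25.7 + 19.8 − 0.4) / 6 = 7.4667%
Mean R_m = (-2.2 + 7.3 − 0.7 + 11.6 + 11.4 − 0.5) / 6 = 4.4833%
Σ(R_i − R̄_i)(R_m − R̄_m) = 402.2967  ⇒  Cov = 402.2967 / 6 = 67.0495
Σ(R_m − R̄_m)² = 202.7883  ⇒  Var(R_m) = 202.7883 / 6 = 33.7981
β = Cov / Var(R_m) = 67.0495 / 33.7981 = 1.9838
MRP = 11.02% − 3.08% = 7.94%
E(R) = R_f + β × MRP = 3.08% + 1.9838 × 7.94% = 18.83%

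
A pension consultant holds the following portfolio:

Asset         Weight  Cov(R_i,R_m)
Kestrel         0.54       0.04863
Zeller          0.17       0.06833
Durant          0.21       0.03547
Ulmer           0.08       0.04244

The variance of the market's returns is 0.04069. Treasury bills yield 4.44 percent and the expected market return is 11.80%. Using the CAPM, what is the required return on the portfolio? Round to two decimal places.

13.25%

β_Kestrel = 0.04863 / 0.04069 = 1.1951
β_Zeller = 0.06833 / 0.04069 = 1.6793
β_Durant = 0.03547 / 0.04069 = 0.8717
β_Ulmer = 0.04244 / 0.04069 = 1.0430
β_P = Σ w_i β_i = 0.54×1.1951 + 0.17×1.6793 + 0.21×0.8717 + 0.08×1.0430 = 1.1973
MRP = 11.80% − 4.44% = 7.36%
E(R_P) = R_f + β_P × MRP = 4.44% + 1.1973 × 7.36% = 13.25%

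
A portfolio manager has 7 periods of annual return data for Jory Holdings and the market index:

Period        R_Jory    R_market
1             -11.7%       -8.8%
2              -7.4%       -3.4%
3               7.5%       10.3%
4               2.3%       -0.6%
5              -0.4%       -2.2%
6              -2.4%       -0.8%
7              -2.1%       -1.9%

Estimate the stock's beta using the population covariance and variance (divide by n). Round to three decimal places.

0.995

Mean R_i = (-11.7 − 7.4 + 7.5 + 2.3 − 0.4 − 2.4 − 2.1) / 7 = -2.0286%
Mean R_m = (-8.8 − 3.4 + 10.3 − 0.6 − 2.2 − 0.8 − 1.9) / 7 = -1.0571%
Σ(R_i − R̄_i)(R_m − R̄_m) = 195.7686  ⇒  Cov = 195.7686 / 7 = 27.9669
Σ(R_m − R̄_m)² = 196.7171  ⇒  Var(R_m) = 196.7171 / 7 = 28.1024
β = Cov / Var(R_m) = 27.9669 / 28.1024 = 0.9952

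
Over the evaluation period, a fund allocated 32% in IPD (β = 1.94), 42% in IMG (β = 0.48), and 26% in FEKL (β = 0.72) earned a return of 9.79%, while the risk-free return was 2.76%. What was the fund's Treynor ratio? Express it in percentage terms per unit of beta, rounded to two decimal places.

6.96%

β_P = 0.32×1.94 + 0.42×0.48 + 0.26×0.72 = 1.0096
Treynor = (R_P − R_f) / β_P = (9.79% − 2.76%) / 1.0096 = 7.03% / 1.0096 = 6.96%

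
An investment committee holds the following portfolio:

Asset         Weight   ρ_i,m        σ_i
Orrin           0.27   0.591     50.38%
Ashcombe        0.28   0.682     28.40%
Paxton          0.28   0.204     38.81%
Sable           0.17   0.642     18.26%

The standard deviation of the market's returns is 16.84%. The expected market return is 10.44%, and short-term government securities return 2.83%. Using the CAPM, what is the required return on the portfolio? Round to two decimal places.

β_Orrin = 0.591 × 50.38% / 16.84% = 1.7681
β_Ashcombe = 0.682 × 28.40% / 16.84% = 1.1502
β_Paxton = 0.204 × 38.81% / 16.84% = 0.4701
β_Sable = 0.642 × 18.26% / 16.84% = 0.6961
β_P = Σ w_i β_i = 0.27×1.7681 + 0.28×1.1502 + 0.28×0.4701 + 0.17×0.6961 = 1.0494
MRP = 10.44% − 2.83% = 7.61%
E(R_P) = R_f + β_P × MRP = 2.83% + 1.0494 × 7.61% = 10.82%

10.82%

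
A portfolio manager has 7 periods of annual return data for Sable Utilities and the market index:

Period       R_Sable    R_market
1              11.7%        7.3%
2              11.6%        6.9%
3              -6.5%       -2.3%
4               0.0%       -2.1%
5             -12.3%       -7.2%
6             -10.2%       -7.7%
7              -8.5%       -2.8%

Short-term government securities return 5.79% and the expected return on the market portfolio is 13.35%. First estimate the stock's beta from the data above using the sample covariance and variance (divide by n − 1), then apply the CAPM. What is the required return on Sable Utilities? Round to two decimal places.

17.96%

Mean R_i = (11.7 + 11.6 − 6.5 + 0.0 − 12.3 − 10.2 − 8.5) / 7 = -2.0286%
Mean R_m = (7.3 + 6.9 − 2.3 − 2.1 − 7.2 − 7.7 − 2.8) / 7 = -1.1286%
Σ(R_i − R̄_i)(R_m − R̄_m) = 355.2743  ⇒  Cov = 355.2743 / 6 = 59.2124
Σ(R_m − R̄_m)² = 220.6543  ⇒  Var(R_m) = 220.6543 / 6 = 36.7757
β = Cov / Var(R_m) = 59.2124 / 36.7757 = 1.6101
MRP = 13.35% − 5.79% = 7.56%
E(R) = R_f + β × MRP = 5.79% + 1.6101 × 7.56% = 17.96%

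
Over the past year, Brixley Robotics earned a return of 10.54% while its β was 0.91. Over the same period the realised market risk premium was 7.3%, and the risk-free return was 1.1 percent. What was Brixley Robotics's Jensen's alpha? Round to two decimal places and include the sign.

+2.80%

CAPM benchmark = R_f + β(R_m − R_f) = 1.1% + 0.91 × 7.3% = 7.7430%
α = actual − benchmark = 10.54% − 7.7430% = +2.80%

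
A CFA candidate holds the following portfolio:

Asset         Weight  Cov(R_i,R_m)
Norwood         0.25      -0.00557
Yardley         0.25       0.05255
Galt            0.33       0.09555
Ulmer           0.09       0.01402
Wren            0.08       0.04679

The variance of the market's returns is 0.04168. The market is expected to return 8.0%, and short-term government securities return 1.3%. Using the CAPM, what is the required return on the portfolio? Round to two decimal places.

9.06%

β_Norwood = -0.00557 / 0.04168 = -0.1336
β_Yardley = 0.05255 / 0.04168 = 1.2608
β_Galt = 0.09555 / 0.04168 = 2.2925
β_Ulmer = 0.01402 / 0.04168 = 0.3364
β_Wren = 0.04679 / 0.04168 = 1.1226
β_P = Σ w_i β_i = 0.25×-0.1336 + 0.25×1.2608 + 0.33×2.2925 + 0.09×0.3364 + 0.08×1.1226 = 1.1584
MRP = 8.0% − 1.3% = 6.70%
E(R_P) = R_f + β_P × MRP = 1.3% + 1.1584 × 6.7% = 9.06%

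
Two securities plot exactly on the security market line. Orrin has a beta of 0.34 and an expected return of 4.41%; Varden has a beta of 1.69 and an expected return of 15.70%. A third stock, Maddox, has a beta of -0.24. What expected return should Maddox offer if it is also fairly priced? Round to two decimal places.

MRP (SML slope) = (15.70% − 4.41%) / (1.69 − 0.34) = 11.29% / 1.35 = 8.3630%
R_f (intercept) = 4.41% − 0.34 × 8.3630% = 1.5666%
E(R_Maddox) = R_f + β × MRP = 1.5666% + -0.24 × 8.3630% = -0.44%

-0.44%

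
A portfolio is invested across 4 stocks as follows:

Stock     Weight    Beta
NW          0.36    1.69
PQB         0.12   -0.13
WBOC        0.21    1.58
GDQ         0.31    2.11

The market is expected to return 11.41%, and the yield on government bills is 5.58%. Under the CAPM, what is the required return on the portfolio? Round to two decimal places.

14.78%

β_P = Σ w_i β_i = 0.36×1.69 + 0.12×-0.13 + 0.21×1.58 + 0.31×2.11 = 1.5787
MRP = 11.41% − 5.58% = 5.83%
E(R_P) = R_f + β_P × MRP = 5.58% + 1.5787 × 5.83% = 14.78%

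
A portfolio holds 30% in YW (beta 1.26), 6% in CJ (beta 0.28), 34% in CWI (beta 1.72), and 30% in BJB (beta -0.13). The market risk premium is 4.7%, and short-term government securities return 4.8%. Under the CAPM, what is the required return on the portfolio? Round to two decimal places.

9.22%

β_P = Σ w_i β_i = 0.30×1.26 + 0.06×0.28 + 0.34×1.72 + 0.30×-0.13 = 0.9406
E(R_P) = R_f + β_P × MRP = 4.8% + 0.9406 × 4.7% = 9.22%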